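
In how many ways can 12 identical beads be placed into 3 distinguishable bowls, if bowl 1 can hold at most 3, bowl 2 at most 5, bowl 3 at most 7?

Ignoring the caps, the number of non-negative solutions to x_1+…+x_3 = 12 is C(14,2) = 91.
Subtract solutions that violate a single cap (substitute x_i' = x_i − (cap_i+1)): x_1 ≥ 4 gives C(10,2) = 45; x_2 ≥ 6 gives C(8,2) = 28; x_3 ≥ 8 gives C(6,2) = 15. Together 88.
Add back pairs where two caps are both exceeded: 6 + 1 + 0 = 7.
By inclusion–exclusion the count is 91 − 88 + 7 = 10.

10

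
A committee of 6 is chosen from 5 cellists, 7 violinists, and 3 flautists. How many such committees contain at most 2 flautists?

4785

Split by how many flautists are chosen (0 through 2).
Sum: C(3,0)·C(12,6) + C(3,1)·C(12,5) + C(3,2)·C(12,4) = 924 + 2376 + 1485 = 4785.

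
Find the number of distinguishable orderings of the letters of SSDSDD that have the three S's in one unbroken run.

Treat the 3 copies of S as a single block. The multiset to arrange is then {SSS, D, D, D}, 4 items in all.
That gives (4)!/(3!) = 4 arrangements.

4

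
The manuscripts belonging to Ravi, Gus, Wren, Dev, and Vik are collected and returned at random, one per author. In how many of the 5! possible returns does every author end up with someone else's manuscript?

Let Aᵢ be the assignments in which author i gets their own manuscript. We want the size of the complement of A₁∪…∪A_5.
By inclusion–exclusion this is Σ_{j=0}^{5} (−1)^j C(5,j)·(5−j)!.
Computing: 120 − 120 + 60 − 20 + 5 − 1 = 44.

44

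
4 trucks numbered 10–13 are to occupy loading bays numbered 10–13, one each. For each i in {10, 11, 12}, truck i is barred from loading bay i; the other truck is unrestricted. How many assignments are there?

11

Let Aᵢ (for i ∈ {10, 11, 12}) be the placements that put truck i in its forbidden loading bay. Any j of these fix j positions, leaving (4−j)! ways to fill the rest, and there are C(3,j) ways to pick which j.
By inclusion–exclusion, the number of valid placements is Σ_{j=0}^{3} (−1)^j C(3,j)·(4−j)!.
Computing: 24 − 18 + 6 − 1 = 11.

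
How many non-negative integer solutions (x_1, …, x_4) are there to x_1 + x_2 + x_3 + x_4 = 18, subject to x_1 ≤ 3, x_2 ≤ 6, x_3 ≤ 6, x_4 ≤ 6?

20

Ignoring the caps, the number of non-negative solutions to x_1+…+x_4 = 18 is C(21,3) = 1330.
Subtract solutions that violate a single cap (substitute x_i' = x_i − (cap_i+1)): x_1 ≥ 4 gives C(17,3) = 680; x_2 ≥ 7 gives C(14,3) = 364; x_3 ≥ 7 gives C(14,3) = 364; x_4 ≥ 7 gives C(14,3) = 364. Together 1772.
Add back pairs where two caps are both exceeded: 120 + 120 + 120 + 35 + 35 + 35 = 465.
Subtract triples: 1 + 1 + 1 + 0 = 3.
By inclusion–exclusion the count is 1330 − 1772 + 465 − 3 = 20.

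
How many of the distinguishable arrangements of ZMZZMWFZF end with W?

With the last slot taken by W, it remains to arrange the other 8 letters (ZMZZMFZF).
Those 8 letters have F appearing twice, M appearing twice, and Z appearing 4 times, giving (8)!/(4!·2!·2!) = 420.

420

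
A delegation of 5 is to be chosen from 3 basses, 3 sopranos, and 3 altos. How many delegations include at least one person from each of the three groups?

108

Total 5-person selections from all 9: C(9,5) = 126.
Selections missing a whole group: no basses → C(6,5) = 6; no sopranos → C(6,5) = 6; no altos → C(6,5) = 6.
Add back selections omitting two groups (i.e. drawn from a single group): C(3,5) + C(3,5) + C(3,5) = 0.
By inclusion–exclusion: 126 − 18 + 0 = 108.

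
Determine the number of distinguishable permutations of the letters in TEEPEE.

TEEPEE has 6 letters with E appearing 4 times.
The number of distinct arrangements is 6!/(4!) = 720/24 = 30.

30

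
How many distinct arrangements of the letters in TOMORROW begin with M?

With the first slot taken by M, it remains to arrange the other 7 letters (TOORROW).
Those 7 letters have O appearing 3 times and R appearing twice, giving (7)!/(3!·2!) = 420.

420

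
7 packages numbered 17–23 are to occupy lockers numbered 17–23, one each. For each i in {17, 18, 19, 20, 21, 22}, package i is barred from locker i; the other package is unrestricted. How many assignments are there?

2119

Let Aᵢ (for 17 ≤ i ≤ 22) be the placements that put package i in its forbidden locker. Any j of these fix j positions, leaving (7−j)! ways to fill the rest, and there are C(6,j) ways to pick which j.
By inclusion–exclusion, the number of valid placements is Σ_{j=0}^{6} (−1)^j C(6,j)·(7−j)!.
Computing: 5040 − 4320 + 1800 − 480 + 90 − 12 + 1 = 2119.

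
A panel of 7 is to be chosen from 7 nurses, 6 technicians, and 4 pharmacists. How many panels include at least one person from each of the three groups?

With no constraint there are C(17,7) = 19448 possible selections.
Subtract selections that omit an entire group: no nurses → C(10,7) = 120; no technicians → C(11,7) = 330; no pharmacists → C(13,7) = 1716.
Add back selections omitting two groups (i.e. drawn from a single group): C(7,7) + C(6,7) + C(4,7) = 1.
By inclusion–exclusion: 19448 − 2166 + 1 = 17283.

17283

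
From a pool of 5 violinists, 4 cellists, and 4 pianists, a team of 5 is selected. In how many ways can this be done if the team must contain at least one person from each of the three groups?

980

Unrestricted: C(13,5) = 1287 ways to pick any 5 of the 13.
Subtract selections that omit an entire group: no violinists → C(8,5) = 56; no cellists → C(9,5) = 126; no pianists → C(9,5) = 126.
Add back selections omitting two groups (i.e. drawn from a single group): C(5,5) + C(4,5) + C(4,5) = 1.
By inclusion–exclusion: 1287 − 308 + 1 = 980.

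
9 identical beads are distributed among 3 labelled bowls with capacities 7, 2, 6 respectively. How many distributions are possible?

Without the upper bounds there are C(11,2) = 55 ways to split 9 among 3 bowls.
Subtract solutions that violate a single cap (substitute x_i' = x_i − (cap_i+1)): x_1 ≥ 8 gives C(3,2) = 3; x_2 ≥ 3 gives C(8,2) = 28; x_3 ≥ 7 gives C(4,2) = 6. Together 37.
No two caps can be exceeded simultaneously, so the pair terms are all 0.
By inclusion–exclusion the count is 55 − 37 + 0 = 18.

18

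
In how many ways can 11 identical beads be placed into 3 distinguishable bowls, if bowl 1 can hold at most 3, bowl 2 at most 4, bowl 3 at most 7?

By stars and bars, unrestricted non-negative solutions to x_1+…+x_3 = 11 number C(11+2,2) = 78.
Subtract solutions that violate a single cap (substitute x_i' = x_i − (cap_i+1)): x_1 ≥ 4 gives C(9,2) = 36; x_2 ≥ 5 gives C(8,2) = 28; x_3 ≥ 8 gives C(5,2) = 10. Together 74.
Add back pairs where two caps are both exceeded: 6 + 0 + 0 = 6.
By inclusion–exclusion the count is 78 − 74 + 6 = 10.

10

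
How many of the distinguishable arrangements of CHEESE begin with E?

60

With the first slot taken by E, it remains to arrange the other 5 letters (CHESE).
Those 5 letters have E appearing twice, giving (5)!/(2!) = 60.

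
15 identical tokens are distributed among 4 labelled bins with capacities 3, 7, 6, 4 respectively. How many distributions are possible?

By stars and bars, unrestricted non-negative solutions to x_1+…+x_4 = 15 number C(15+3,3) = 816.
Subtract solutions that violate a single cap (substitute x_i' = x_i − (cap_i+1)): x_1 ≥ 4 gives C(14,3) = 364; x_2 ≥ 8 gives C(10,3) = 120; x_3 ≥ 7 gives C(11,3) = 165; x_4 ≥ 5 gives C(13,3) = 286. Together 935.
Add back pairs where two caps are both exceeded: 20 + 35 + 84 + 1 + 10 + 20 = 170.
By inclusion–exclusion the count is 816 − 935 + 170 = 51.

51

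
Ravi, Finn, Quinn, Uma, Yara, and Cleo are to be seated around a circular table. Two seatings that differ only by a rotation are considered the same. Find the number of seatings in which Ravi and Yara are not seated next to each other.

72

Without the restriction there are (5)! = 120 seatings.
Those with Ravi next to Yara: fuse the pair into one unit and seat 5 units around a circle — 2·(4)! = 48.
Subtracting, 120 − 48 = 72.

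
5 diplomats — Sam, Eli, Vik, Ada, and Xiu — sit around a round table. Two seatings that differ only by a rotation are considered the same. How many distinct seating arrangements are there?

Fix one person's seat to break rotational symmetry; the remaining 4 people can be arranged in (4)! = 24 ways.

24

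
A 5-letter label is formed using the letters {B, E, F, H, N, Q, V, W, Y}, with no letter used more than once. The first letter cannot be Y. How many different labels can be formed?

13440

The first letter has 9−1 = 8 choices (anything except Y).
The remaining 4 letters are filled from the other 8 symbols without repetition: 8 × 7 × 6 × 5 = 1680.
Total: 8 × 1680 = 13440.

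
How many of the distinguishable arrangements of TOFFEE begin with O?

30

Fix O in the first position and arrange the remaining 5 letters.
Those 5 letters have E appearing twice and F appearing twice, giving (5)!/(2!·2!) = 30.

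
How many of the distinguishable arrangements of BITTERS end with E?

360

With the last slot taken by E, it remains to arrange the other 6 letters (BITTRS).
Those 6 letters have T appearing twice, giving (6)!/(2!) = 360.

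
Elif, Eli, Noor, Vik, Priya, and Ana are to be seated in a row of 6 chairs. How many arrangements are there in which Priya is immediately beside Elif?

240

Place the 4 others and the Priya-Elif pair as 5 objects in a line; the pair has 2 internal arrangements.
So the count is 2·(5)! = 240.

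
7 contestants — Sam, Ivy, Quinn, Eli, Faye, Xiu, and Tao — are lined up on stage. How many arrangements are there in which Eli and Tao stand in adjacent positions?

Treat {Eli, Tao} as a single unit. There are 6 units to order, and the pair itself can be ordered 2 ways.
So the count is 2·(6)! = 1440.

1440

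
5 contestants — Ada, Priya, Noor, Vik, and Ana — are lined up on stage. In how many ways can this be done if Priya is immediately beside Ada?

48

Glue Priya and Ada into one block (2 internal orders), leaving 4 units to arrange in a row.
So the count is 2·(4)! = 48.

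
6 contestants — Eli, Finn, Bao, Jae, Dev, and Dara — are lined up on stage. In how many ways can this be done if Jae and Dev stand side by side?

240

Treat {Jae, Dev} as a single unit. There are 5 units to order, and the pair itself can be ordered 2 ways.
So the count is 2·(5)! = 240.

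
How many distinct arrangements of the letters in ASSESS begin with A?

With the first slot taken by A, it remains to arrange the other 5 letters (SSESS).
Those 5 letters have S appearing 4 times, giving (5)!/(4!) = 5.

5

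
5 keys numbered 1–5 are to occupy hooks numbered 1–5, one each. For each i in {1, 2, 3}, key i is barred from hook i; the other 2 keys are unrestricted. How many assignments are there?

64

Let Aᵢ (for i ∈ {1, 2, 3}) be the placements that put key i in its forbidden hook. Any j of these fix j positions, leaving (5−j)! ways to fill the rest, and there are C(3,j) ways to pick which j.
By inclusion–exclusion, the number of valid placements is Σ_{j=0}^{3} (−1)^j C(3,j)·(5−j)!.
Computing: 120 − 72 + 18 − 2 = 64.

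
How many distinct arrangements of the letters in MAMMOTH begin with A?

120

With the first slot taken by A, it remains to arrange the other 6 letters (MMMOTH).
Those 6 letters have M appearing 3 times, giving (6)!/(3!) = 120.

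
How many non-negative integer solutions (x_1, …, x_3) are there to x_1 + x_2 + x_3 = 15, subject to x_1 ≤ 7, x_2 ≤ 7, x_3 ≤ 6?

By stars and bars, unrestricted non-negative solutions to x_1+…+x_3 = 15 number C(15+2,2) = 136.
Subtract solutions that violate a single cap (substitute x_i' = x_i − (cap_i+1)): x_1 ≥ 8 gives C(9,2) = 36; x_2 ≥ 8 gives C(9,2) = 36; x_3 ≥ 7 gives C(10,2) = 45. Together 117.
Add back pairs where two caps are both exceeded: 0 + 1 + 1 = 2.
By inclusion–exclusion the count is 136 − 117 + 2 = 21.

21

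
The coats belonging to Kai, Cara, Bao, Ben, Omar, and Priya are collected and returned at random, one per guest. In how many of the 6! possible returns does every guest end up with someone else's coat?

265

This is the derangement count D_6: permutations of 6 items with no fixed point.
By inclusion–exclusion this is Σ_{j=0}^{6} (−1)^j C(6,j)·(6−j)!.
Computing: 720 − 720 + 360 − 120 + 30 − 6 + 1 = 265.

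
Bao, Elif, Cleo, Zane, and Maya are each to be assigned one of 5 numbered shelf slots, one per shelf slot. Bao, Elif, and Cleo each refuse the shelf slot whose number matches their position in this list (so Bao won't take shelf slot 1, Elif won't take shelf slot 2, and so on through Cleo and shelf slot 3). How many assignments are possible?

Let Aᵢ (for i ∈ {1, 2, 3}) be the placements that put person i in their forbidden shelf slot. Any j of these fix j positions, leaving (5−j)! ways to fill the rest, and there are C(3,j) ways to pick which j.
By inclusion–exclusion, the number of valid placements is Σ_{j=0}^{3} (−1)^j C(3,j)·(5−j)!.
Computing: 120 − 72 + 18 − 2 = 64.

64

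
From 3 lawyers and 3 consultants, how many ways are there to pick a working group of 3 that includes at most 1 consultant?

Split by how many consultants are chosen (0 through 1).
Sum: C(3,0)·C(3,3) + C(3,1)·C(3,2) = 1 + 9 = 10.

10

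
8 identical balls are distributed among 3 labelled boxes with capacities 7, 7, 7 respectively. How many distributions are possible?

Without the upper bounds there are C(10,2) = 45 ways to split 8 among 3 boxes.
Subtract solutions that violate a single cap (substitute x_i' = x_i − (cap_i+1)): x_1 ≥ 8 gives C(2,2) = 1; x_2 ≥ 8 gives C(2,2) = 1; x_3 ≥ 8 gives C(2,2) = 1. Together 3.
No two caps can be exceeded simultaneously, so the pair terms are all 0.
By inclusion–exclusion the count is 45 − 3 + 0 = 42.

42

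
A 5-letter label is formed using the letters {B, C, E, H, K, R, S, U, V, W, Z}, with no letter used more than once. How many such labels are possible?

55440

This is a permutation of 5 out of 11: P(11,5) = 11!/6!.
That product is 11 × 10 × 9 × 8 × 7 = 55440.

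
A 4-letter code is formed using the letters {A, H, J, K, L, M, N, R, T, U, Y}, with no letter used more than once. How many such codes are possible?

Choose and order 4 of the 11 symbols: the first letter has 11 options, the next 10, then 9, 8.
11 × 10 × 9 × 8 = 7920.

7920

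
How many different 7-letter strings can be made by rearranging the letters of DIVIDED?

DIVIDED has 7 letters with D appearing 3 times and I appearing twice.
So there are 7! / (3!·2!) = 420 distinguishable arrangements.

420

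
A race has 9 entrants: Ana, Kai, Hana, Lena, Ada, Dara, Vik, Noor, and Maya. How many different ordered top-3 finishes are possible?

504

There are 9 choices for 1st place, 8 for 2nd, and 7 for 3rd.
That gives 9 × 8 × 7 = 504.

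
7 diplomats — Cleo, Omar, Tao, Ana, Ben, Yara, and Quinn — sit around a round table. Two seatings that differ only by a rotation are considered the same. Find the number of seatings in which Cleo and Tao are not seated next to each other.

480

All circular seatings of 7 people number (6)! = 720.
Seatings with Cleo beside Tao: treat them as a block with 2 internal orders, giving 2 × (5)! = 240.
Subtracting, 720 − 240 = 480.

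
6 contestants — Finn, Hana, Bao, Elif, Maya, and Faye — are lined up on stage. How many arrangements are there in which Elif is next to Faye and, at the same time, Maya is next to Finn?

Treat {Elif,Faye} as one block (2 orders) and {Maya,Finn} as another (2 orders).
That leaves 4 units to arrange: 2 × 2 × 4! = 4 × 24 = 96.

96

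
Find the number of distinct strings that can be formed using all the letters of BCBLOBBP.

Letter multiplicities in BCBLOBBP: B×4, C×1, L×1, O×1, P×1.
Dividing 8! = 40320 by 4! = 24 for the repeated letters gives 1680.

1680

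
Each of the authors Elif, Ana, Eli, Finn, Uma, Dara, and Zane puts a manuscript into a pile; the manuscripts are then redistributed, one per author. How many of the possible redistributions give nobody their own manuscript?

This is the derangement count D_7: permutations of 7 items with no fixed point.
By inclusion–exclusion this is Σ_{j=0}^{7} (−1)^j C(7,j)·(7−j)!.
Computing: 5040 − 5040 + 2520 − 840 + 210 − 42 + 7 − 1 = 1854.

1854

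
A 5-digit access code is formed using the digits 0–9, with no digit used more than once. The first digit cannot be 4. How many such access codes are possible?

27216

The first digit has 10−1 = 9 choices (anything except 4).
The remaining 4 digits are filled from the other 9 symbols without repetition: 9 × 8 × 7 × 6 = 3024.
Total: 9 × 3024 = 27216.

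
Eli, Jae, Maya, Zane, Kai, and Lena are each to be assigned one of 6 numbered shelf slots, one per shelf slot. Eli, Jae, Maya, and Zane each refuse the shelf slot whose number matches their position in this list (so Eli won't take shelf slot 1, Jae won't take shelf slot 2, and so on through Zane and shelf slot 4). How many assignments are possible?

362

Let Aᵢ (for 1 ≤ i ≤ 4) be the placements that put person i in their forbidden shelf slot. Any j of these fix j positions, leaving (6−j)! ways to fill the rest, and there are C(4,j) ways to pick which j.
By inclusion–exclusion, the number of valid placements is Σ_{j=0}^{4} (−1)^j C(4,j)·(6−j)!.
Computing: 720 − 480 + 144 − 24 + 2 = 362.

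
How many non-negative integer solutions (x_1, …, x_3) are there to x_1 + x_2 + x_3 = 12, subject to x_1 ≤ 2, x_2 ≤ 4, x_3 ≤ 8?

6

By stars and bars, unrestricted non-negative solutions to x_1+…+x_3 = 12 number C(12+2,2) = 91.
Subtract solutions that violate a single cap (substitute x_i' = x_i − (cap_i+1)): x_1 ≥ 3 gives C(11,2) = 55; x_2 ≥ 5 gives C(9,2) = 36; x_3 ≥ 9 gives C(5,2) = 10. Together 101.
Add back pairs where two caps are both exceeded: 15 + 1 + 0 = 16.
By inclusion–exclusion the count is 91 − 101 + 16 = 6.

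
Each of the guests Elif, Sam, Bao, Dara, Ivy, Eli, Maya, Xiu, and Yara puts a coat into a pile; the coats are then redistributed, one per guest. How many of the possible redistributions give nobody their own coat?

133496

Count assignments avoiding every fixed point. For any j of the 9 guests fixed to their own coat, the other 9−j can be arranged in (9−j)! ways.
By inclusion–exclusion this is Σ_{j=0}^{9} (−1)^j C(9,j)·(9−j)!.
Computing: 362880 − 362880 + 181440 − 60480 + 15120 − 3024 + 504 − 72 + 9 − 1 = 133496.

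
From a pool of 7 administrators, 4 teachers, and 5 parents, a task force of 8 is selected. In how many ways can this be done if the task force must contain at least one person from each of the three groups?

12201

With no constraint there are C(16,8) = 12870 possible selections.
Selections missing a whole group: no administrators → C(9,8) = 9; no teachers → C(12,8) = 495; no parents → C(11,8) = 165.
Add back selections omitting two groups (i.e. drawn from a single group): C(7,8) + C(4,8) + C(5,8) = 0.
By inclusion–exclusion: 12870 − 669 + 0 = 12201.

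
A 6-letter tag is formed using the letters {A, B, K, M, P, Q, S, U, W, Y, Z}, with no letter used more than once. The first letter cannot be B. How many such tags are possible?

302400

The first letter has 11−1 = 10 choices (anything except B).
The remaining 5 letters are filled from the other 10 symbols without repetition: 10 × 9 × 8 × 7 × 6 = 30240.
Total: 10 × 30240 = 302400.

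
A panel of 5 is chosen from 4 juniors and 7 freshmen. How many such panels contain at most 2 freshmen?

Split by how many freshmen are chosen (0 through 2).
Sum: C(7,0)·C(4,5) + C(7,1)·C(4,4) + C(7,2)·C(4,3) = 0 + 7 + 84 = 91.

91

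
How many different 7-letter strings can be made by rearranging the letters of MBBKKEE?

Letter multiplicities in MBBKKEE: B×2, E×2, K×2, M×1.
So there are 7! / (2!·2!·2!) = 630 distinguishable arrangements.

630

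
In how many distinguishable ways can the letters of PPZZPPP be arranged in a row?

PPZZPPP has 7 letters with P appearing 5 times and Z appearing twice.
So there are 7! / (5!·2!) = 21 distinguishable arrangements.

21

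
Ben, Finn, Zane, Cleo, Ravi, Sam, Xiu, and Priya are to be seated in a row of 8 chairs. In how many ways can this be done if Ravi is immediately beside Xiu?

Glue Ravi and Xiu into one block (2 internal orders), leaving 7 units to arrange in a row.
That gives 2 × 7! = 2 × 5040 = 10080.

10080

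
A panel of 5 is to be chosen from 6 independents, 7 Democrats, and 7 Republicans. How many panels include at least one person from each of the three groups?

10976

With no constraint there are C(20,5) = 15504 possible selections.
Subtract selections that omit an entire group: no independents → C(14,5) = 2002; no Democrats → C(13,5) = 1287; no Republicans → C(13,5) = 1287.
Add back selections omitting two groups (i.e. drawn from a single group): C(6,5) + C(7,5) + C(7,5) = 48.
By inclusion–exclusion: 15504 − 4576 + 48 = 10976.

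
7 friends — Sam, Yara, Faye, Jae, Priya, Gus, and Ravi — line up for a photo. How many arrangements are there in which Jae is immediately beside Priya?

1440

Place the 5 others and the Jae-Priya pair as 6 objects in a line; the pair has 2 internal arrangements.
That gives 2 × 6! = 2 × 720 = 1440.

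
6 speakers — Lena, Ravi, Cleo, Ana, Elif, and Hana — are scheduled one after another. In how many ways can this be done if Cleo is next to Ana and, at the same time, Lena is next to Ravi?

Treat {Cleo,Ana} as one block (2 orders) and {Lena,Ravi} as another (2 orders).
That leaves 4 units to arrange: 2 × 2 × 4! = 4 × 24 = 96.

96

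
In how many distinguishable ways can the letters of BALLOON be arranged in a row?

The 7 letters of BALLOON have repeats: L appearing twice and O appearing twice.
Dividing 7! = 5040 by 2!·2! = 4 for the repeated letters gives 1260.

1260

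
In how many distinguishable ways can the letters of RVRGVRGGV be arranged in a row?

1680

The 9 letters of RVRGVRGGV have repeats: G appearing 3 times, R appearing 3 times, and V appearing 3 times.
So there are 9! / (3!·3!·3!) = 1680 distinguishable arrangements.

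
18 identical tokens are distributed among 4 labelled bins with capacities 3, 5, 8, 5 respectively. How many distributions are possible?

20

Ignoring the caps, the number of non-negative solutions to x_1+…+x_4 = 18 is C(21,3) = 1330.
Subtract solutions that violate a single cap (substitute x_i' = x_i − (cap_i+1)): x_1 ≥ 4 gives C(17,3) = 680; x_2 ≥ 6 gives C(15,3) = 455; x_3 ≥ 9 gives C(12,3) = 220; x_4 ≥ 6 gives C(15,3) = 455. Together 1810.
Add back pairs where two caps are both exceeded: 165 + 56 + 165 + 20 + 84 + 20 = 510.
Subtract triples: 0 + 10 + 0 + 0 = 10.
By inclusion–exclusion the count is 1330 − 1810 + 510 − 10 = 20.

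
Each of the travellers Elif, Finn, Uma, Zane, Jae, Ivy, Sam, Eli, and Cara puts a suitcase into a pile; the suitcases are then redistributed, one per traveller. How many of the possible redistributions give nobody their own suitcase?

133496

Count assignments avoiding every fixed point. For any j of the 9 travellers fixed to their own suitcase, the other 9−j can be arranged in (9−j)! ways.
By inclusion–exclusion this is Σ_{j=0}^{9} (−1)^j C(9,j)·(9−j)!.
Computing: 362880 − 362880 + 181440 − 60480 + 15120 − 3024 + 504 − 72 + 9 − 1 = 133496.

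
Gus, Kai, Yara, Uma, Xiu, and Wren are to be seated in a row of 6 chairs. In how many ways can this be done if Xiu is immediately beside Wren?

Treat {Xiu, Wren} as a single unit. There are 5 units to order, and the pair itself can be ordered 2 ways.
So the count is 2·(5)! = 240.

240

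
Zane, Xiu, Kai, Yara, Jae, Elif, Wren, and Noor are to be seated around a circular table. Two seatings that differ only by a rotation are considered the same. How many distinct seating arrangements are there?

5040

Around a circle, 8 distinct people have 8!/8 = (7)! = 5040 rotationally distinct seatings.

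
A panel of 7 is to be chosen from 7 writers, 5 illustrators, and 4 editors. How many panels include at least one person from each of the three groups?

With no constraint there are C(16,7) = 11440 possible selections.
Selections missing a whole group: no writers → C(9,7) = 36; no illustrators → C(11,7) = 330; no editors → C(12,7) = 792.
Add back selections omitting two groups (i.e. drawn from a single group): C(7,7) + C(5,7) + C(4,7) = 1.
By inclusion–exclusion: 11440 − 1158 + 1 = 10283.

10283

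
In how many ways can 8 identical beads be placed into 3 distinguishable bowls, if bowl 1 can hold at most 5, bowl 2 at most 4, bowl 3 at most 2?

Ignoring the caps, the number of non-negative solutions to x_1+…+x_3 = 8 is C(10,2) = 45.
Subtract solutions that violate a single cap (substitute x_i' = x_i − (cap_i+1)): x_1 ≥ 6 gives C(4,2) = 6; x_2 ≥ 5 gives C(5,2) = 10; x_3 ≥ 3 gives C(7,2) = 21. Together 37.
Add back pairs where two caps are both exceeded: 0 + 0 + 1 = 1.
By inclusion–exclusion the count is 45 − 37 + 1 = 9.

9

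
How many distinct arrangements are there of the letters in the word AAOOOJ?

60

AAOOOJ has 6 letters with A appearing twice and O appearing 3 times.
So there are 6! / (3!·2!) = 60 distinguishable arrangements.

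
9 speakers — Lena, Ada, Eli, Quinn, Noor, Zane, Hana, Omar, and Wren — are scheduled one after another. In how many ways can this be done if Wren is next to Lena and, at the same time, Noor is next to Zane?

20160

Treat {Wren,Lena} as one block (2 orders) and {Noor,Zane} as another (2 orders).
That leaves 7 units to arrange: 2 × 2 × 7! = 4 × 5040 = 20160.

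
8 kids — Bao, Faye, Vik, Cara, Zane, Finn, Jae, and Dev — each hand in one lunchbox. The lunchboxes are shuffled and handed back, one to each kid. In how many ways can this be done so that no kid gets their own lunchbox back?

Count assignments avoiding every fixed point. For any j of the 8 kids fixed to their own lunchbox, the other 8−j can be arranged in (8−j)! ways.
By inclusion–exclusion this is Σ_{j=0}^{8} (−1)^j C(8,j)·(8−j)!.
Computing: 40320 − 40320 + 20160 − 6720 + 1680 − 336 + 56 − 8 + 1 = 14833.

14833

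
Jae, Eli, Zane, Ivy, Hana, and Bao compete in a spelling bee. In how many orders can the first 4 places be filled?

360

There are 6 choices for 1st place, 5 for 2nd, and so on down to 3 for position 4.
That gives 6 × 5 × 4 × 3 = 360.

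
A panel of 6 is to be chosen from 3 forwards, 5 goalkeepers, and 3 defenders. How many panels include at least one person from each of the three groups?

405

Unrestricted: C(11,6) = 462 ways to pick any 6 of the 11.
Selections missing a whole group: no forwards → C(8,6) = 28; no goalkeepers → C(6,6) = 1; no defenders → C(8,6) = 28.
Add back selections omitting two groups (i.e. drawn from a single group): C(3,6) + C(5,6) + C(3,6) = 0.
By inclusion–exclusion: 462 − 57 + 0 = 405.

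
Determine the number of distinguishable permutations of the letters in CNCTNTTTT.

756

Letter multiplicities in CNCTNTTTT: C×2, N×2, T×5.
So there are 9! / (5!·2!·2!) = 756 distinguishable arrangements.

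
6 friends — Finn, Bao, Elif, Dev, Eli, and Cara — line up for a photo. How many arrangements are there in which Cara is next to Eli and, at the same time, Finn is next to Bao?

Treat {Cara,Eli} as one block (2 orders) and {Finn,Bao} as another (2 orders).
That leaves 4 units to arrange: 2 × 2 × 4! = 4 × 24 = 96.

96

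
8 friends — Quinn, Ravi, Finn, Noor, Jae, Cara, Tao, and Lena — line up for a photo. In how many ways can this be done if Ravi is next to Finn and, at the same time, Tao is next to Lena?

2880

Treat {Ravi,Finn} as one block (2 orders) and {Tao,Lena} as another (2 orders).
That leaves 6 units to arrange: 2 × 2 × 6! = 4 × 720 = 2880.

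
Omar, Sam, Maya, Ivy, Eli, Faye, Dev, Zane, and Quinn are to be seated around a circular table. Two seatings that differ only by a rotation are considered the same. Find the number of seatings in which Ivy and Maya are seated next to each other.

Glue Ivy and Maya into a block (2 internal orders). Seating 8 units around a circle gives (7)! arrangements.
So 2 × (7)! = 2 × 5040 = 10080.

10080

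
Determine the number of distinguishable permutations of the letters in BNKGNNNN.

Letter multiplicities in BNKGNNNN: B×1, G×1, K×1, N×5.
Dividing 8! = 40320 by 5! = 120 for the repeated letters gives 336.

336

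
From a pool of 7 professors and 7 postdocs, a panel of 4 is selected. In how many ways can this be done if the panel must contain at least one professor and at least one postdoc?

931

Total 4-person selections from all 14: C(14,4) = 1001.
Subtract selections that omit an entire group: no professors → C(7,4) = 35; no postdocs → C(7,4) = 35.
Both groups omitted at once is impossible, so 1001 − 70 = 931.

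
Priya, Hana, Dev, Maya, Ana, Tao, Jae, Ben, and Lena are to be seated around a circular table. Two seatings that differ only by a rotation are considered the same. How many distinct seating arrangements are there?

40320

Fix one person's seat to break rotational symmetry; the remaining 8 people can be arranged in (8)! = 40320 ways.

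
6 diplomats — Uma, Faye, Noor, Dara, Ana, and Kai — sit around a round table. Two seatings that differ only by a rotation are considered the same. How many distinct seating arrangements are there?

Around a circle, 6 distinct people have 6!/6 = (5)! = 120 rotationally distinct seatings.

120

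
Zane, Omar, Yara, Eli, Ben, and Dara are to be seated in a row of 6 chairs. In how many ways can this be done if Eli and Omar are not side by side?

Of the 6! = 720 arrangements, those with Eli and Omar adjacent number 2 × 5! = 240 (treat the pair as a block with 2 internal orders).
Complementary counting: 720 − 240 = 480.

480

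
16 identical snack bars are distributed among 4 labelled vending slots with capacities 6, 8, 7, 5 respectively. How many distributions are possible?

217

Ignoring the caps, the number of non-negative solutions to x_1+…+x_4 = 16 is C(19,3) = 969.
Subtract solutions that violate a single cap (substitute x_i' = x_i − (cap_i+1)): x_1 ≥ 7 gives C(12,3) = 220; x_2 ≥ 9 gives C(10,3) = 120; x_3 ≥ 8 gives C(11,3) = 165; x_4 ≥ 6 gives C(13,3) = 286. Together 791.
Add back pairs where two caps are both exceeded: 1 + 4 + 20 + 0 + 4 + 10 = 39.
By inclusion–exclusion the count is 969 − 791 + 39 = 217.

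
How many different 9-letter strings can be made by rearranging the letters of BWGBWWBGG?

Letter multiplicities in BWGBWWBGG: B×3, G×3, W×3.
So there are 9! / (3!·3!·3!) = 1680 distinguishable arrangements.

1680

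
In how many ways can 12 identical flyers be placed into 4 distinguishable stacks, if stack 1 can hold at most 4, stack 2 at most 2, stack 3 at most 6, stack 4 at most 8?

86

By stars and bars, unrestricted non-negative solutions to x_1+…+x_4 = 12 number C(12+3,3) = 455.
Subtract solutions that violate a single cap (substitute x_i' = x_i − (cap_i+1)): x_1 ≥ 5 gives C(10,3) = 120; x_2 ≥ 3 gives C(12,3) = 220; x_3 ≥ 7 gives C(8,3) = 56; x_4 ≥ 9 gives C(6,3) = 20. Together 416.
Add back pairs where two caps are both exceeded: 35 + 1 + 0 + 10 + 1 + 0 = 47.
By inclusion–exclusion the count is 455 − 416 + 47 = 86.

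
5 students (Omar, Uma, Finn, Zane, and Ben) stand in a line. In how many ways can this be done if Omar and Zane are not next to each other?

There are 5! = 120 arrangements in all. If Omar and Zane are adjacent, merging them into one block gives 2·(4)! = 48 arrangements.
Complementary counting: 120 − 48 = 72.

72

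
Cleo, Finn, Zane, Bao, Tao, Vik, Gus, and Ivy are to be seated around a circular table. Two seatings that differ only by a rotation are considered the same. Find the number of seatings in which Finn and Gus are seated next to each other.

Treat {Finn, Gus} as one unit (2 internal orders) and seat the resulting 7 units around the table: (6)! circular arrangements.
So 2 × (6)! = 2 × 720 = 1440.

1440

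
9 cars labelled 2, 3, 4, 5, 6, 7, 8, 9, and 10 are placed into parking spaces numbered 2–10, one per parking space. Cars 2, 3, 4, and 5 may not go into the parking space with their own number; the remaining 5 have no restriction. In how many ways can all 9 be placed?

Let Aᵢ (for 2 ≤ i ≤ 5) be the placements that put car i in its forbidden parking space. Any j of these fix j positions, leaving (9−j)! ways to fill the rest, and there are C(4,j) ways to pick which j.
By inclusion–exclusion, the number of valid placements is Σ_{j=0}^{4} (−1)^j C(4,j)·(9−j)!.
Computing: 362880 − 161280 + 30240 − 2880 + 120 = 229080.

229080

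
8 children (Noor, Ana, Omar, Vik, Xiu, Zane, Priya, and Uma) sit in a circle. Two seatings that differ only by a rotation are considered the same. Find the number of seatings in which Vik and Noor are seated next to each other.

Glue Vik and Noor into a block (2 internal orders). Seating 7 units around a circle gives (6)! arrangements.
So 2 × (6)! = 2 × 720 = 1440.

1440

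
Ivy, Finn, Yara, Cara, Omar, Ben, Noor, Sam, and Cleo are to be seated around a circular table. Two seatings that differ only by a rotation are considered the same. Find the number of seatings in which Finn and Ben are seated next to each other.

10080

Treat {Finn, Ben} as one unit (2 internal orders) and seat the resulting 8 units around the table: (7)! circular arrangements.
So 2 × (7)! = 2 × 5040 = 10080.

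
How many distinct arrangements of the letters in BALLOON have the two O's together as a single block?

360

Treat the 2 copies of O as a single block. The multiset to arrange is then {OO, A, B, L, L, N}, 6 items in all.
That gives (6)!/(2!) = 360 arrangements.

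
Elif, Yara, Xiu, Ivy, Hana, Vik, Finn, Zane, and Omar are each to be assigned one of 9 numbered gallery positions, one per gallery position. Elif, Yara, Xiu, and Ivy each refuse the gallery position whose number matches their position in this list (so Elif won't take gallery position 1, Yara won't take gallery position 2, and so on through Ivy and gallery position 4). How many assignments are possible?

Let Aᵢ (for 1 ≤ i ≤ 4) be the placements that put person i in their forbidden gallery position. Any j of these fix j positions, leaving (9−j)! ways to fill the rest, and there are C(4,j) ways to pick which j.
By inclusion–exclusion, the number of valid placements is Σ_{j=0}^{4} (−1)^j C(4,j)·(9−j)!.
Computing: 362880 − 161280 + 30240 − 2880 + 120 = 229080.

229080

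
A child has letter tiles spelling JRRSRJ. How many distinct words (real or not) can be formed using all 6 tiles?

The 6 letters of JRRSRJ have repeats: J appearing twice and R appearing 3 times.
The number of distinct arrangements is 6!/(3!·2!) = 720/12 = 60.

60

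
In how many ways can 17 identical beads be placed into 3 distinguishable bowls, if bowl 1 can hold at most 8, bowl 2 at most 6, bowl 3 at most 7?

15

Without the upper bounds there are C(19,2) = 171 ways to split 17 among 3 bowls.
Subtract solutions that violate a single cap (substitute x_i' = x_i − (cap_i+1)): x_1 ≥ 9 gives C(10,2) = 45; x_2 ≥ 7 gives C(12,2) = 66; x_3 ≥ 8 gives C(11,2) = 55. Together 166.
Add back pairs where two caps are both exceeded: 3 + 1 + 6 = 10.
By inclusion–exclusion the count is 171 − 166 + 10 = 15.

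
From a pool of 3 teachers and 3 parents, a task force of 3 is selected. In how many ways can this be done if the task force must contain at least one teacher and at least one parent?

Total 3-person selections from all 6: C(6,3) = 20.
Selections missing a whole group: no teachers → C(3,3) = 1; no parents → C(3,3) = 1.
Both groups omitted at once is impossible, so 20 − 2 = 18.

18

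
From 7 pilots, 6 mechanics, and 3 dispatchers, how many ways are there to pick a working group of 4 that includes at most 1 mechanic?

930

Split by how many mechanics are chosen (0 through 1).
Sum: C(6,0)·C(10,4) + C(6,1)·C(10,3) = 210 + 720 = 930.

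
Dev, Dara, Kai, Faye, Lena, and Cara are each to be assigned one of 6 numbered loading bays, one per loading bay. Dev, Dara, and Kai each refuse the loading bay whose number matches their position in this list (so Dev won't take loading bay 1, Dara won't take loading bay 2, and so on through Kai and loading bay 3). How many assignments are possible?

Let Aᵢ (for i ∈ {1, 2, 3}) be the placements that put person i in their forbidden loading bay. Any j of these fix j positions, leaving (6−j)! ways to fill the rest, and there are C(3,j) ways to pick which j.
By inclusion–exclusion, the number of valid placements is Σ_{j=0}^{3} (−1)^j C(3,j)·(6−j)!.
Computing: 720 − 360 + 72 − 6 = 426.

426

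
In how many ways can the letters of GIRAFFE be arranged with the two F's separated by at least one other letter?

There are 7!/(2!) = 2520 arrangements of GIRAFFE in total.
Arrangements with the F's together: treat FF as one letter, giving (6)! = 720.
Hence 2520 − 720 = 1800.

1800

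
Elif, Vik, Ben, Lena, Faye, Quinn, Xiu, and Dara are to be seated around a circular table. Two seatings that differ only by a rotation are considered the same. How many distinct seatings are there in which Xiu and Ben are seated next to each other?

Glue Xiu and Ben into a block (2 internal orders). Seating 7 units around a circle gives (6)! arrangements.
So 2 × (6)! = 2 × 720 = 1440.

1440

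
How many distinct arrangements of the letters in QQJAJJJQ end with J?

140

Fix J in the last position and arrange the remaining 7 letters.
Those 7 letters have J appearing 3 times and Q appearing 3 times, giving (7)!/(3!·3!) = 140.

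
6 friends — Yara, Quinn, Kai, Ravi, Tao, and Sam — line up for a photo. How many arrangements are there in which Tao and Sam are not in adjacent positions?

480

Of the 6! = 720 arrangements, those with Tao and Sam adjacent number 2 × 5! = 240 (treat the pair as a block with 2 internal orders).
So 720 − 240 = 480 arrangements keep them apart.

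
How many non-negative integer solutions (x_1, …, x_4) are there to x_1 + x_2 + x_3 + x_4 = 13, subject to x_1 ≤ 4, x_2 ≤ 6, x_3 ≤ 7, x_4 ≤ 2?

60

Ignoring the caps, the number of non-negative solutions to x_1+…+x_4 = 13 is C(16,3) = 560.
Subtract solutions that violate a single cap (substitute x_i' = x_i − (cap_i+1)): x_1 ≥ 5 gives C(11,3) = 165; x_2 ≥ 7 gives C(9,3) = 84; x_3 ≥ 8 gives C(8,3) = 56; x_4 ≥ 3 gives C(13,3) = 286. Together 591.
Add back pairs where two caps are both exceeded: 4 + 1 + 56 + 0 + 20 + 10 = 91.
By inclusion–exclusion the count is 560 − 591 + 91 = 60.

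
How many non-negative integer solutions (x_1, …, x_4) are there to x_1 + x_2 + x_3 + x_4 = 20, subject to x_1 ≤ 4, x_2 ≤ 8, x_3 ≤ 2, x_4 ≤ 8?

Without the upper bounds there are C(23,3) = 1771 ways to split 20 among 4 variables.
Subtract solutions that violate a single cap (substitute x_i' = x_i − (cap_i+1)): x_1 ≥ 5 gives C(18,3) = 816; x_2 ≥ 9 gives C(14,3) = 364; x_3 ≥ 3 gives C(20,3) = 1140; x_4 ≥ 9 gives C(14,3) = 364. Together 2684.
Add back pairs where two caps are both exceeded: 84 + 455 + 84 + 165 + 10 + 165 = 963.
Subtract triples: 20 + 0 + 20 + 0 = 40.
By inclusion–exclusion the count is 1771 − 2684 + 963 − 40 = 10.

10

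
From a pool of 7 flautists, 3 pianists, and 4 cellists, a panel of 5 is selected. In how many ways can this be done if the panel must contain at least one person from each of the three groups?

Total 5-person selections from all 14: C(14,5) = 2002.
Selections missing a whole group: no flautists → C(7,5) = 21; no pianists → C(11,5) = 462; no cellists → C(10,5) = 252.
Add back selections omitting two groups (i.e. drawn from a single group): C(7,5) + C(3,5) + C(4,5) = 21.
By inclusion–exclusion: 2002 − 735 + 21 = 1288.

1288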